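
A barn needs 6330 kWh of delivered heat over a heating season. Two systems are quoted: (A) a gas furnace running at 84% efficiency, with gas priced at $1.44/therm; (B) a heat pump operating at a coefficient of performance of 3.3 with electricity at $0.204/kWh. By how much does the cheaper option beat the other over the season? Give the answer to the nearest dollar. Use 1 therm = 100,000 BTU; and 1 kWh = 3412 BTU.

Heat load = 6330 kWh × 3412 = 21,597,960 BTU
Gas: input = 21,597,960 / 0.84 = 25,711,857 BTU = 257.1 therm → 257.1 × $1.44 = $370.25
Heat pump: 21,597,960 BTU / 3412 = 6,330 kWh heat; / 3.3 = 1,918 kWh in → × $0.204 = $391.31
Difference = |$370.25 − $391.31| = $21.06 ≈ $21

$21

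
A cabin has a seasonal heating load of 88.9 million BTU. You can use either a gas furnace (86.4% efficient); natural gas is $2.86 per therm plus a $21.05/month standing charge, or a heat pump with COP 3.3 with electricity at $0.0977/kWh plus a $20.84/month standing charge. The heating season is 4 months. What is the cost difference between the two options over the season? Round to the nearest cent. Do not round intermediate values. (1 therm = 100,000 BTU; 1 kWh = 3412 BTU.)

Heat load = 88.9 × 10⁶ BTU = 88,900,000 BTU
Gas: input = 88,900,000 / 0.864 = 102,893,519 BTU = 1,029 therm → 1,029 × $2.86 = $2,942.75; + 4 × $21.05 standing = $3,026.95
Heat pump: 88,900,000 BTU / 3412 = 26,060 kWh heat; / 3.3 = 7,895 kWh in → × $0.0977 = $771.39; + 4 × $20.84 standing = $854.75
Difference = |$3,026.95 − $854.75| = $2,172.21

$2172.21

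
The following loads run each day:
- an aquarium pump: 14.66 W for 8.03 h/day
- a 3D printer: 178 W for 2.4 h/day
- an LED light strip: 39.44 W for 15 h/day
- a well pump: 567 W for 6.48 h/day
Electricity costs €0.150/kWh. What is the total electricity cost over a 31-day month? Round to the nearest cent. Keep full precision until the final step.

aquarium pump: 14.66 W × 8.03 h × 31 d = 3,649 Wh = 3.649 kWh
3D printer: 178 W × 2.4 h × 31 d = 13,243 Wh = 13.24 kWh
LED light strip: 39.44 W × 15 h × 31 d = 18,340 Wh = 18.34 kWh
well pump: 567 W × 6.48 h × 31 d = 113,899 Wh = 113.9 kWh
Total energy = 3.649 + 13.24 + 18.34 + 113.9 = 149.1 kWh
Cost = 149.1 kWh × €0.150 = €22.37

€22.37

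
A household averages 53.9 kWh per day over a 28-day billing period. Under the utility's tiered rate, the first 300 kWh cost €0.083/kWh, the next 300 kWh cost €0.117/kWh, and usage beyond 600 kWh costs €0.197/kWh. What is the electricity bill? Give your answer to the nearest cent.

€239.11

Usage = 53.9 kWh/day × 28 days = 1509.2 kWh
First 300 kWh × €0.083 = €24.90
Next 300 kWh × €0.117 = €35.10
Remaining 909.2 kWh × €0.197 = €179.11
Total = €239.11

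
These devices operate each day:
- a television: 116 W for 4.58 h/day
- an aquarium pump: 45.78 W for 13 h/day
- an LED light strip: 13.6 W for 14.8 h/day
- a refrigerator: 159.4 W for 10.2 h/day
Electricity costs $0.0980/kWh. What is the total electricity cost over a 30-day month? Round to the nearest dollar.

television: 116 W × 4.58 h × 30 d = 15,938 Wh = 15.94 kWh
aquarium pump: 45.78 W × 13 h × 30 d = 17,854 Wh = 17.85 kWh
LED light strip: 13.6 W × 14.8 h × 30 d = 6,038 Wh = 6.038 kWh
refrigerator: 159.4 W × 10.2 h × 30 d = 48,776 Wh = 48.78 kWh
Total energy = 15.94 + 17.85 + 6.038 + 48.78 = 88.61 kWh
Cost = 88.61 kWh × $0.0980 = $8.68 ≈ $9

$9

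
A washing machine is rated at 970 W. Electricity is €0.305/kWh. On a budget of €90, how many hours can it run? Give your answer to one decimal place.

Energy budget = €90 / €0.305 per kWh = 295.1 kWh = 295,082 Wh
Runtime = 295,082 Wh / 970 W = 304.2 h

304.2 h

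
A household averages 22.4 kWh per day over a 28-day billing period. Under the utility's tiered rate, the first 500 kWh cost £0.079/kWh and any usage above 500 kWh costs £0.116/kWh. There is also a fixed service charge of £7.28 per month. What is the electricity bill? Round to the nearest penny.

Usage = 22.4 kWh/day × 28 days = 627.2 kWh
First 500 kWh × £0.079 = £39.50
Remaining 127.2 kWh × £0.116 = £14.76
Energy charge = £54.26; + service £7.28 = £61.54

£61.54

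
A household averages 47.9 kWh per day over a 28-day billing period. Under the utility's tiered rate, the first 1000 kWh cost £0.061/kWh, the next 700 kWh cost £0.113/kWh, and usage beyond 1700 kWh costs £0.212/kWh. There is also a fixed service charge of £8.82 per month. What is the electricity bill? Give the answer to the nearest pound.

Usage = 47.9 kWh/day × 28 days = 1341.2 kWh
First 1000 kWh × £0.061 = £61.00
Next 341.2 kWh × £0.113 = £38.56
Remaining tier: 0 kWh (not reached)
Energy charge = £99.56; + service £8.82 = £108.38 ≈ £108

£108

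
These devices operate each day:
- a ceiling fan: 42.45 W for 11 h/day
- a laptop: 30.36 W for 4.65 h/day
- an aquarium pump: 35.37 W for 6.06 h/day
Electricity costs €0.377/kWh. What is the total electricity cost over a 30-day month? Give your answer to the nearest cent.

€9.30

ceiling fan: 42.45 W × 11 h × 30 d = 14,009 Wh = 14.01 kWh
laptop: 30.36 W × 4.65 h × 30 d = 4,235 Wh = 4.235 kWh
aquarium pump: 35.37 W × 6.06 h × 30 d = 6,430 Wh = 6.43 kWh
Total energy = 14.01 + 4.235 + 6.43 = 24.67 kWh
Cost = 24.67 kWh × €0.377 = €9.30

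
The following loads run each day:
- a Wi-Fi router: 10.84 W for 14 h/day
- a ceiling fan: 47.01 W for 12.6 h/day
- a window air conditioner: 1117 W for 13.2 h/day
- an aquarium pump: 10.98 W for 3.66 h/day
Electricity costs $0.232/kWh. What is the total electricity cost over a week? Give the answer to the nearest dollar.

Wi-Fi router: 10.84 W × 14 h × 7 d = 1,062 Wh = 1.062 kWh
ceiling fan: 47.01 W × 12.6 h × 7 d = 4,146 Wh = 4.146 kWh
window air conditioner: 1117 W × 13.2 h × 7 d = 103,211 Wh = 103.2 kWh
aquarium pump: 10.98 W × 3.66 h × 7 d = 281 Wh = 0.2813 kWh
Total energy = 1.062 + 4.146 + 103.2 + 0.2813 = 108.7 kWh
Cost = 108.7 kWh × $0.232 = $25.22 ≈ $25

$25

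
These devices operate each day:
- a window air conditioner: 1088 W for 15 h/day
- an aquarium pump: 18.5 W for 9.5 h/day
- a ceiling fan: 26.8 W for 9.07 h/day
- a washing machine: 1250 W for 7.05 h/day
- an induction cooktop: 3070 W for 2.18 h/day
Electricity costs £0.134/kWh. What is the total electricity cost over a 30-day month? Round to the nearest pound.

£130

window air conditioner: 1088 W × 15 h × 30 d = 489,600 Wh = 489.6 kWh
aquarium pump: 18.5 W × 9.5 h × 30 d = 5,272 Wh = 5.272 kWh
ceiling fan: 26.8 W × 9.07 h × 30 d = 7,292 Wh = 7.292 kWh
washing machine: 1250 W × 7.05 h × 30 d = 264,375 Wh = 264.4 kWh
induction cooktop: 3070 W × 2.18 h × 30 d = 200,778 Wh = 200.8 kWh
Total energy = 489.6 + 5.272 + 7.292 + 264.4 + 200.8 = 967.3 kWh
Cost = 967.3 kWh × £0.134 = £129.62 ≈ £130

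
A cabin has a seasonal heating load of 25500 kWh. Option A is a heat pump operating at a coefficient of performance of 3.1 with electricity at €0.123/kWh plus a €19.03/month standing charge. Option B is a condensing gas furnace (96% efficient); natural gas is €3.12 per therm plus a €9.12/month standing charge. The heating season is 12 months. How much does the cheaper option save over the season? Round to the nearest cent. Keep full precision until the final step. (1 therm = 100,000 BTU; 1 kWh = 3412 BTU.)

Heat load = 25500 kWh × 3412 = 87,006,000 BTU
Gas: input = 87,006,000 / 0.96 = 90,631,250 BTU = 906.3 therm → 906.3 × €3.12 = €2,827.70; + 12 × €9.12 standing = €2,937.14
Heat pump: 87,006,000 BTU / 3412 = 25,500 kWh heat; / 3.1 = 8,226 kWh in → × €0.123 = €1,011.77; + 12 × €19.03 standing = €1,240.13
Difference = |€2,937.14 − €1,240.13| = €1,697.00

€1697.00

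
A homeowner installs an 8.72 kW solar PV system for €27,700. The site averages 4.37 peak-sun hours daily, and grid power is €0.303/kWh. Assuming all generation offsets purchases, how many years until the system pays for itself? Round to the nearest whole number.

Daily generation = 8.72 kW × 4.37 h = 38.11 kWh
Annual generation = 38.11 × 365 = 13909 kWh
Annual savings = 13909 × €0.303 = €4,214.38
Payback = €27,700 / €4,214.38 = 6.57 years

7 years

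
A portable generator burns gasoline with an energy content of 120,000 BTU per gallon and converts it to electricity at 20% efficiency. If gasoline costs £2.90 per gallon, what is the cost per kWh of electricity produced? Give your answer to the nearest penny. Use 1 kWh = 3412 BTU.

Electrical output per gallon = 120,000 BTU × 0.20 / 3412 BTU/kWh = 7.034 kWh
Cost per kWh = £2.90 / 7.034 kWh = £0.412

£0.41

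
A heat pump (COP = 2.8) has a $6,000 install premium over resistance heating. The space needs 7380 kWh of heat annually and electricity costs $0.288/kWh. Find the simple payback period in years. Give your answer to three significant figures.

4.39 years

Resistance: 7380 kWh × $0.288 = $2,125.44/yr
Heat pump: 7380 / 2.8 = 2636 kWh in → × $0.288 = $759.09/yr
Annual savings = $1,366.35
Payback = $6,000 / $1,366.35 = 4.39 years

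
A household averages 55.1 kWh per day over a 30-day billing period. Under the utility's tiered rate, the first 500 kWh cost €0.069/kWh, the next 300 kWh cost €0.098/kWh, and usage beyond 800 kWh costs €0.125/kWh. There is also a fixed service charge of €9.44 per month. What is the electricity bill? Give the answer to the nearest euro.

Usage = 55.1 kWh/day × 30 days = 1653 kWh
First 500 kWh × €0.069 = €34.50
Next 300 kWh × €0.098 = €29.40
Remaining 853 kWh × €0.125 = €106.62
Energy charge = €170.53; + service €9.44 = €179.97 ≈ €180

€180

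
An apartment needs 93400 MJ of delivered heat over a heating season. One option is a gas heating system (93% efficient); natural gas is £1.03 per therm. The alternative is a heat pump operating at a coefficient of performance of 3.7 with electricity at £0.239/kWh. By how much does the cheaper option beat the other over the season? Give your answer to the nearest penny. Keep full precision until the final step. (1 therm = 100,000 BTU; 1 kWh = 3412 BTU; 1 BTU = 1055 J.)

£695.53

Heat load = 93400 MJ = 93,400,000,000 J / 1055 = 88,530,806 BTU
Gas: input = 88,530,806 / 0.930 = 95,194,415 BTU = 951.9 therm → 951.9 × £1.03 = £980.50
Heat pump: 88,530,806 BTU / 3412 = 25,950 kWh heat; / 3.7 = 7,013 kWh in → × £0.239 = £1,676.03
Difference = |£980.50 − £1,676.03| = £695.53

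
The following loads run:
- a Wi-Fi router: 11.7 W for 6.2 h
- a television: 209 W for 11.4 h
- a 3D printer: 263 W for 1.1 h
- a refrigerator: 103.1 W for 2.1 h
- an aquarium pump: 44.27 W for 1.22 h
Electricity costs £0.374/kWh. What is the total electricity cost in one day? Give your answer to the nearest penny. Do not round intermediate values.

£1.13

Wi-Fi router: 11.7 W × 6.2 h = 73 Wh = 0.07254 kWh
television: 209 W × 11.4 h = 2,383 Wh = 2.383 kWh
3D printer: 263 W × 1.1 h = 289 Wh = 0.2893 kWh
refrigerator: 103.1 W × 2.1 h = 217 Wh = 0.2165 kWh
aquarium pump: 44.27 W × 1.22 h = 54 Wh = 0.05401 kWh
Total energy = 0.07254 + 2.383 + 0.2893 + 0.2165 + 0.05401 = 3.015 kWh
Cost = 3.015 kWh × £0.374 = £1.13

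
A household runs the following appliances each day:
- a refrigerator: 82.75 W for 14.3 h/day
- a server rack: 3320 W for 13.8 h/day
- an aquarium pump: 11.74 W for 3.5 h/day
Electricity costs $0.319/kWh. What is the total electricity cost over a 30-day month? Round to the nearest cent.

$450.18

refrigerator: 82.75 W × 14.3 h × 30 d = 35,500 Wh = 35.5 kWh
server rack: 3320 W × 13.8 h × 30 d = 1,374,480 Wh = 1,374 kWh
aquarium pump: 11.74 W × 3.5 h × 30 d = 1,233 Wh = 1.233 kWh
Total energy = 35.5 + 1,374 + 1.233 = 1,411 kWh
Cost = 1,411 kWh × $0.319 = $450.18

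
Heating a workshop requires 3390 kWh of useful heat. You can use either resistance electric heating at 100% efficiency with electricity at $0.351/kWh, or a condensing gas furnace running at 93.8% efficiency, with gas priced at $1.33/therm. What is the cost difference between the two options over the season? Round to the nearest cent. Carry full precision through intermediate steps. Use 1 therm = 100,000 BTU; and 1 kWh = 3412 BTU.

Heat load = 3390 kWh × 3412 = 11,566,680 BTU
Gas: input = 11,566,680 / 0.938 = 12,331,215 BTU = 123.3 therm → 123.3 × $1.33 = $164.01
Electric: 11,566,680 BTU / 3412 = 3,390 kWh → × $0.351 = $1,189.89
Difference = |$164.01 − $1,189.89| = $1,025.88

$1025.88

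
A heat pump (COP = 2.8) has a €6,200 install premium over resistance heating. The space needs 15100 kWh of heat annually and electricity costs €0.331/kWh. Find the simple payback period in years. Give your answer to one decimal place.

1.9 years

Resistance: 15100 kWh × €0.331 = €4,998.10/yr
Heat pump: 15100 / 2.8 = 5393 kWh in → × €0.331 = €1,785.04/yr
Annual savings = €3,213.06
Payback = €6,200 / €3,213.06 = 1.93 years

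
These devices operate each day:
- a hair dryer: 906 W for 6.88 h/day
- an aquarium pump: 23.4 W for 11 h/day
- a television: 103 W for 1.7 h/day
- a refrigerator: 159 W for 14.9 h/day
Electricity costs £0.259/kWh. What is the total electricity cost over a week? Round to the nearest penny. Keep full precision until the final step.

hair dryer: 906 W × 6.88 h × 7 d = 43,633 Wh = 43.63 kWh
aquarium pump: 23.4 W × 11 h × 7 d = 1,802 Wh = 1.802 kWh
television: 103 W × 1.7 h × 7 d = 1,226 Wh = 1.226 kWh
refrigerator: 159 W × 14.9 h × 7 d = 16,584 Wh = 16.58 kWh
Total energy = 43.63 + 1.802 + 1.226 + 16.58 = 63.24 kWh
Cost = 63.24 kWh × £0.259 = £16.38

£16.38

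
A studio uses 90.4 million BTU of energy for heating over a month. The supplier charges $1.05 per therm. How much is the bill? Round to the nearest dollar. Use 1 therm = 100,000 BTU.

90.4 million BTU × (10 therm/million BTU) = 904 therm
Cost = 904 therm × $1.05/therm = $949.20 ≈ $949

$949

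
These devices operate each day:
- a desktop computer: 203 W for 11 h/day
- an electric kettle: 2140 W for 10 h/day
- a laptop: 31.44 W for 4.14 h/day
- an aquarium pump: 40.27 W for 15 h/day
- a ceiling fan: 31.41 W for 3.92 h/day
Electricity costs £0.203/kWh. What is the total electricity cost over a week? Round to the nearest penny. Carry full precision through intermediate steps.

£34.80

desktop computer: 203 W × 11 h × 7 d = 15,631 Wh = 15.63 kWh
electric kettle: 2140 W × 10 h × 7 d = 149,800 Wh = 149.8 kWh
laptop: 31.44 W × 4.14 h × 7 d = 911 Wh = 0.9111 kWh
aquarium pump: 40.27 W × 15 h × 7 d = 4,228 Wh = 4.228 kWh
ceiling fan: 31.41 W × 3.92 h × 7 d = 862 Wh = 0.8619 kWh
Total energy = 15.63 + 149.8 + 0.9111 + 4.228 + 0.8619 = 171.4 kWh
Cost = 171.4 kWh × £0.203 = £34.80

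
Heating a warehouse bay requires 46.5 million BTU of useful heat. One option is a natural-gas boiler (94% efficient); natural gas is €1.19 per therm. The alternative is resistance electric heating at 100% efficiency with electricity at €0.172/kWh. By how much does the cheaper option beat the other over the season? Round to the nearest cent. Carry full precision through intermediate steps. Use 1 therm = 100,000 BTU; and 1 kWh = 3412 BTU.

€1755.41

Heat load = 46.5 × 10⁶ BTU = 46,500,000 BTU
Gas: input = 46,500,000 / 0.94 = 49,468,085 BTU = 494.7 therm → 494.7 × €1.19 = €588.67
Electric: 46,500,000 BTU / 3412 = 13,630 kWh → × €0.172 = €2,344.08
Difference = |€588.67 − €2,344.08| = €1,755.41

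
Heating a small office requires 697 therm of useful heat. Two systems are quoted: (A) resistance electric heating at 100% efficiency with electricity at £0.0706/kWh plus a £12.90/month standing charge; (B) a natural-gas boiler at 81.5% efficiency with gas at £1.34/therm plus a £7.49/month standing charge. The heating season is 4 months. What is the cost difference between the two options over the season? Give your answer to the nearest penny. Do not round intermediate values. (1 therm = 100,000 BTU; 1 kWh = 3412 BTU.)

£317.86

Heat load = 697 therm × 100,000 = 69,700,000 BTU
Gas: input = 69,700,000 / 0.815 = 85,521,472 BTU = 855.2 therm → 855.2 × £1.34 = £1,145.99; + 4 × £7.49 standing = £1,175.95
Electric: 69,700,000 BTU / 3412 = 20,430 kWh → × £0.0706 = £1,442.21; + 4 × £12.90 standing = £1,493.81
Difference = |£1,175.95 − £1,493.81| = £317.86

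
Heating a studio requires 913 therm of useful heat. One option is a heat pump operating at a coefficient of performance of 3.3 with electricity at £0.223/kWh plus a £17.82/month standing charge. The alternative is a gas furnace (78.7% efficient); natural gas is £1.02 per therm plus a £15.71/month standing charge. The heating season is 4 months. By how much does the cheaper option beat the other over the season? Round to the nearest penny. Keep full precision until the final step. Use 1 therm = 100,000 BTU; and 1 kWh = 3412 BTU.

Heat load = 913 therm × 100,000 = 91,300,000 BTU
Gas: input = 91,300,000 / 0.787 = 116,010,165 BTU = 1,160 therm → 1,160 × £1.02 = £1,183.30; + 4 × £15.71 standing = £1,246.14
Heat pump: 91,300,000 BTU / 3412 = 26,760 kWh heat; / 3.3 = 8,109 kWh in → × £0.223 = £1,808.23; + 4 × £17.82 standing = £1,879.51
Difference = |£1,246.14 − £1,879.51| = £633.36

£633.36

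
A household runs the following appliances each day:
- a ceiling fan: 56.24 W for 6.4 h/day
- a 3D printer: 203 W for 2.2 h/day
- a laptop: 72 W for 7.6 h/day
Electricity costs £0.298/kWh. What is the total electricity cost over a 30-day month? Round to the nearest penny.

ceiling fan: 56.24 W × 6.4 h × 30 d = 10,798 Wh = 10.8 kWh
3D printer: 203 W × 2.2 h × 30 d = 13,398 Wh = 13.4 kWh
laptop: 72 W × 7.6 h × 30 d = 16,416 Wh = 16.42 kWh
Total energy = 10.8 + 13.4 + 16.42 = 40.61 kWh
Cost = 40.61 kWh × £0.298 = £12.10

£12.10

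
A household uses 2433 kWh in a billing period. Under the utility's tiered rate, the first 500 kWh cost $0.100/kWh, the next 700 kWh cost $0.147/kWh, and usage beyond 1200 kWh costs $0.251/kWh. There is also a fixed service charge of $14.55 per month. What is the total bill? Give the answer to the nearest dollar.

$477

First 500 kWh × $0.100 = $50.00
Next 700 kWh × $0.147 = $102.90
Remaining 1233 kWh × $0.251 = $309.48
Energy charge = $462.38; + service $14.55 = $476.93 ≈ $477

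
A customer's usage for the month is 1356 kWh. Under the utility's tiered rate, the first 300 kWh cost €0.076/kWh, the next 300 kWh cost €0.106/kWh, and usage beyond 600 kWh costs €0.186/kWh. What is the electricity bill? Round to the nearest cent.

€195.22

First 300 kWh × €0.076 = €22.80
Next 300 kWh × €0.106 = €31.80
Remaining 756 kWh × €0.186 = €140.62
Total = €195.22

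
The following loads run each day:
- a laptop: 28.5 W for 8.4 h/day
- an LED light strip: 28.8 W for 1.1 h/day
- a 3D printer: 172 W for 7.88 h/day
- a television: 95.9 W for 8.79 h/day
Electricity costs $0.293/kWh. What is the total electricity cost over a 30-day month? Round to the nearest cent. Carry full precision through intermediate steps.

$21.71

laptop: 28.5 W × 8.4 h × 30 d = 7,182 Wh = 7.182 kWh
LED light strip: 28.8 W × 1.1 h × 30 d = 950 Wh = 0.9504 kWh
3D printer: 172 W × 7.88 h × 30 d = 40,661 Wh = 40.66 kWh
television: 95.9 W × 8.79 h × 30 d = 25,289 Wh = 25.29 kWh
Total energy = 7.182 + 0.9504 + 40.66 + 25.29 = 74.08 kWh
Cost = 74.08 kWh × $0.293 = $21.71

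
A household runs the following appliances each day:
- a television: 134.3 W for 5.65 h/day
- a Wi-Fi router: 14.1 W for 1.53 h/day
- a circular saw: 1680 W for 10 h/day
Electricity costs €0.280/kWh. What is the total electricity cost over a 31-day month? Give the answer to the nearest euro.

€153

television: 134.3 W × 5.65 h × 31 d = 23,523 Wh = 23.52 kWh
Wi-Fi router: 14.1 W × 1.53 h × 31 d = 669 Wh = 0.6688 kWh
circular saw: 1680 W × 10 h × 31 d = 520,800 Wh = 520.8 kWh
Total energy = 23.52 + 0.6688 + 520.8 = 545 kWh
Cost = 545 kWh × €0.280 = €152.60 ≈ €153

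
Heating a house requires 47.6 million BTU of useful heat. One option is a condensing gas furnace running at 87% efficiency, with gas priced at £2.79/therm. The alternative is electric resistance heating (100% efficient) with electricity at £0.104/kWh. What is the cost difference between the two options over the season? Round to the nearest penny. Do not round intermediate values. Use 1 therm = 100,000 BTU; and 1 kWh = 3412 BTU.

Heat load = 47.6 × 10⁶ BTU = 47,600,000 BTU
Gas: input = 47,600,000 / 0.87 = 54,712,644 BTU = 547.1 therm → 547.1 × £2.79 = £1,526.48
Electric: 47,600,000 BTU / 3412 = 13,950 kWh → × £0.104 = £1,450.88
Difference = |£1,526.48 − £1,450.88| = £75.60

£75.60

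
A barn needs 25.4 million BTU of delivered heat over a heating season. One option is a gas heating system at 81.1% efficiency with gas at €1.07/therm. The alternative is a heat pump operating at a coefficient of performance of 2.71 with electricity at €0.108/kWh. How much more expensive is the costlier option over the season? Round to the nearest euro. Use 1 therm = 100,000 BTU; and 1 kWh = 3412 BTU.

Heat load = 25.4 × 10⁶ BTU = 25,400,000 BTU
Gas: input = 25,400,000 / 0.811 = 31,319,359 BTU = 313.2 therm → 313.2 × €1.07 = €335.12
Heat pump: 25,400,000 BTU / 3412 = 7,444 kWh heat; / 2.71 = 2,747 kWh in → × €0.108 = €296.67
Difference = |€335.12 − €296.67| = €38.44 ≈ €38

€38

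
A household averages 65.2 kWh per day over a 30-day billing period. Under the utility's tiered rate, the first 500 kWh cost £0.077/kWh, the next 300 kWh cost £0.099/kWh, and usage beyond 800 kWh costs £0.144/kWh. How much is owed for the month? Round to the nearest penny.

Usage = 65.2 kWh/day × 30 days = 1956 kWh
First 500 kWh × £0.077 = £38.50
Next 300 kWh × £0.099 = £29.70
Remaining 1156 kWh × £0.144 = £166.46
Total = £234.66

£234.66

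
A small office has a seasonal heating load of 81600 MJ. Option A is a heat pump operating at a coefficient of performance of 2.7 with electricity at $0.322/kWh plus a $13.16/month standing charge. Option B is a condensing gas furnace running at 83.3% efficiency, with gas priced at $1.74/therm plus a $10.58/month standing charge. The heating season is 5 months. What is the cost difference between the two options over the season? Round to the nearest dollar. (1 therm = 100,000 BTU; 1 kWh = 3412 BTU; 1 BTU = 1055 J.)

$1101

Heat load = 81600 MJ = 81,600,000,000 J / 1055 = 77,345,972 BTU
Gas: input = 77,345,972 / 0.833 = 92,852,307 BTU = 928.5 therm → 928.5 × $1.74 = $1,615.63; + 5 × $10.58 standing = $1,668.53
Heat pump: 77,345,972 BTU / 3412 = 22,670 kWh heat; / 2.7 = 8,396 kWh in → × $0.322 = $2,703.47; + 5 × $13.16 standing = $2,769.27
Difference = |$1,668.53 − $2,769.27| = $1,100.74 ≈ $1101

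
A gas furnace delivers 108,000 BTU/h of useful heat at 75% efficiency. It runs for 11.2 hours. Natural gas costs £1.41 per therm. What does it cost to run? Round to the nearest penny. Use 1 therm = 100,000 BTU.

Heat delivered = 108,000 BTU/h × 11.2 h = 1,209,600 BTU
Gas input = 1,209,600 / 0.75 = 1,612,800 BTU
= 1,612,800 / 100,000 = 16.13 therm
Cost = 16.13 × £1.41/therm = £22.74

£22.74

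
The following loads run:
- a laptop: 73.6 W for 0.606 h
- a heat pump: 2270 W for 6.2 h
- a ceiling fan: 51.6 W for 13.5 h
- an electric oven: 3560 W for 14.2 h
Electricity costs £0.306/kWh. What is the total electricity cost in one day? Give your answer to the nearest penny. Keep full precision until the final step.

laptop: 73.6 W × 0.606 h = 45 Wh = 0.0446 kWh
heat pump: 2270 W × 6.2 h = 14,074 Wh = 14.07 kWh
ceiling fan: 51.6 W × 13.5 h = 697 Wh = 0.6966 kWh
electric oven: 3560 W × 14.2 h = 50,552 Wh = 50.55 kWh
Total energy = 0.0446 + 14.07 + 0.6966 + 50.55 = 65.37 kWh
Cost = 65.37 kWh × £0.306 = £20.00

£20.00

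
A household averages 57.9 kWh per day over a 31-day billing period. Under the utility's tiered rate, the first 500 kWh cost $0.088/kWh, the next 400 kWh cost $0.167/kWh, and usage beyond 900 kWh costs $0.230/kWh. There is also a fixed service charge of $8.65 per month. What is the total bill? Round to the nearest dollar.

Usage = 57.9 kWh/day × 31 days = 1794.9 kWh
First 500 kWh × $0.088 = $44.00
Next 400 kWh × $0.167 = $66.80
Remaining 894.9 kWh × $0.230 = $205.83
Energy charge = $316.63; + service $8.65 = $325.28 ≈ $325

$325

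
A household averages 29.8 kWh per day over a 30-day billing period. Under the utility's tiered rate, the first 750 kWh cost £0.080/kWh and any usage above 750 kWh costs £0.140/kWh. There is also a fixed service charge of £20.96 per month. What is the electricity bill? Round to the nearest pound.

£101

Usage = 29.8 kWh/day × 30 days = 894 kWh
First 750 kWh × £0.080 = £60.00
Remaining 144 kWh × £0.140 = £20.16
Energy charge = £80.16; + service £20.96 = £101.12 ≈ £101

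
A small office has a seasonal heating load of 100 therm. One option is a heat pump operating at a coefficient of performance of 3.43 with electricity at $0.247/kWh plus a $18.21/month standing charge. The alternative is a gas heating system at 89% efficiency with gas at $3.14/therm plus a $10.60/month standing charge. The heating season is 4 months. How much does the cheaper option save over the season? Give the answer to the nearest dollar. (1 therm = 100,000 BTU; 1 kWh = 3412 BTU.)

Heat load = 100 therm × 100,000 = 10,000,000 BTU
Gas: input = 10,000,000 / 0.89 = 11,235,955 BTU = 112.4 therm → 112.4 × $3.14 = $352.81; + 4 × $10.60 standing = $395.21
Heat pump: 10,000,000 BTU / 3412 = 2,931 kWh heat; / 3.43 = 854.5 kWh in → × $0.247 = $211.05; + 4 × $18.21 standing = $283.89
Difference = |$395.21 − $283.89| = $111.31 ≈ $111

$111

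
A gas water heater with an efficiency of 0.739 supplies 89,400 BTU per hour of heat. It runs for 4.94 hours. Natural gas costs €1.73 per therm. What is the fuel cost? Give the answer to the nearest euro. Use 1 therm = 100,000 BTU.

€10

Heat delivered = 89,400 BTU/h × 4.94 h = 441,636 BTU
Gas input = 441,636 / 0.739 = 597,613 BTU
= 597,613 / 100,000 = 5.976 therm
Cost = 5.976 × €1.73/therm = €10.34 ≈ €10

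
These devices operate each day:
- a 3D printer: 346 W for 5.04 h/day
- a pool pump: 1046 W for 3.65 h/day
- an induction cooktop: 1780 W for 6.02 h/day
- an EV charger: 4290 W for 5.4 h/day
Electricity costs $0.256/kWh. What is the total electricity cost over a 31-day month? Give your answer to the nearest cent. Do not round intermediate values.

$313.02

3D printer: 346 W × 5.04 h × 31 d = 54,059 Wh = 54.06 kWh
pool pump: 1046 W × 3.65 h × 31 d = 118,355 Wh = 118.4 kWh
induction cooktop: 1780 W × 6.02 h × 31 d = 332,184 Wh = 332.2 kWh
EV charger: 4290 W × 5.4 h × 31 d = 718,146 Wh = 718.1 kWh
Total energy = 54.06 + 118.4 + 332.2 + 718.1 = 1,223 kWh
Cost = 1,223 kWh × $0.256 = $313.02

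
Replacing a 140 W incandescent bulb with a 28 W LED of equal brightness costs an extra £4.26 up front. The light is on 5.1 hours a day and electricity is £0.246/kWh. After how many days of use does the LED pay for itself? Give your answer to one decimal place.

Power saved = 140 − 28 = 112 W
Daily energy saved = 112 W × 5.1 h = 571.2 Wh = 0.5712 kWh
Daily savings = 0.5712 × £0.246 = £0.1405
Payback = £4.26 / £0.1405 per day = 30.32 days

30.3 days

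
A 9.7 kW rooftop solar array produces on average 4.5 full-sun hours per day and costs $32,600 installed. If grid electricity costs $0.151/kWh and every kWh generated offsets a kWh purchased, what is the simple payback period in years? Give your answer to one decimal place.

Daily generation = 9.7 kW × 4.5 h = 43.65 kWh
Annual generation = 43.65 × 365 = 15932 kWh
Annual savings = 15932 × $0.151 = $2,405.77
Payback = $32,600 / $2,405.77 = 13.6 years

13.6 years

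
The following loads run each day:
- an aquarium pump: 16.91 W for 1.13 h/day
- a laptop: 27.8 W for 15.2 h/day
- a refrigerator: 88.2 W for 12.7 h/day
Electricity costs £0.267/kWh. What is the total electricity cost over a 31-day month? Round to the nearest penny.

aquarium pump: 16.91 W × 1.13 h × 31 d = 592 Wh = 0.5924 kWh
laptop: 27.8 W × 15.2 h × 31 d = 13,099 Wh = 13.1 kWh
refrigerator: 88.2 W × 12.7 h × 31 d = 34,724 Wh = 34.72 kWh
Total energy = 0.5924 + 13.1 + 34.72 = 48.42 kWh
Cost = 48.42 kWh × £0.267 = £12.93

£12.93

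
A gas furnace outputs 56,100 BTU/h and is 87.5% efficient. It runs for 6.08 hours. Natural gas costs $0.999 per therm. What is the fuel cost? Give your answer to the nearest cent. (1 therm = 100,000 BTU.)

$3.89

Heat delivered = 56,100 BTU/h × 6.08 h = 341,088 BTU
Gas input = 341,088 / 0.875 = 389,815 BTU
= 389,815 / 100,000 = 3.898 therm
Cost = 3.898 × $0.999/therm = $3.89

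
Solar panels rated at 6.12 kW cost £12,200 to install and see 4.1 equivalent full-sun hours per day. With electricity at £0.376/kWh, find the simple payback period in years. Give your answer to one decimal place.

Daily generation = 6.12 kW × 4.1 h = 25.09 kWh
Annual generation = 25.09 × 365 = 9158.6 kWh
Annual savings = 9158.6 × £0.376 = £3,443.63
Payback = £12,200 / £3,443.63 = 3.54 years

3.5 years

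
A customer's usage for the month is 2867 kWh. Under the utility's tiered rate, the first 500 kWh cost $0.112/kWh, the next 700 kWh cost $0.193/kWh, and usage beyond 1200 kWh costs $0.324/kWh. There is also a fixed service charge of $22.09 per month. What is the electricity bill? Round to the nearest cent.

$753.30

First 500 kWh × $0.112 = $56.00
Next 700 kWh × $0.193 = $135.10
Remaining 1667 kWh × $0.324 = $540.11
Energy charge = $731.21; + service $22.09 = $753.30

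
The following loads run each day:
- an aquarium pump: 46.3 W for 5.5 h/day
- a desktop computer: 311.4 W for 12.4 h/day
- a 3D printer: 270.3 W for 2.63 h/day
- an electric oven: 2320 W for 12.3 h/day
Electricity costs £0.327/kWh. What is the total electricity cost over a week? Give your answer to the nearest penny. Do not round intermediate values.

aquarium pump: 46.3 W × 5.5 h × 7 d = 1,783 Wh = 1.783 kWh
desktop computer: 311.4 W × 12.4 h × 7 d = 27,030 Wh = 27.03 kWh
3D printer: 270.3 W × 2.63 h × 7 d = 4,976 Wh = 4.976 kWh
electric oven: 2320 W × 12.3 h × 7 d = 199,752 Wh = 199.8 kWh
Total energy = 1.783 + 27.03 + 4.976 + 199.8 = 233.5 kWh
Cost = 233.5 kWh × £0.327 = £76.37

£76.37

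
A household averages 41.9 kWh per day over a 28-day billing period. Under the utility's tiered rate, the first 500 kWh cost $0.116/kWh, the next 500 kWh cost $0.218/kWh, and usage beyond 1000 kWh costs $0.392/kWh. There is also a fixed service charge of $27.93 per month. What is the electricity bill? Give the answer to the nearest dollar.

Usage = 41.9 kWh/day × 28 days = 1173.2 kWh
First 500 kWh × $0.116 = $58.00
Next 500 kWh × $0.218 = $109.00
Remaining 173.2 kWh × $0.392 = $67.89
Energy charge = $234.89; + service $27.93 = $262.82 ≈ $263

$263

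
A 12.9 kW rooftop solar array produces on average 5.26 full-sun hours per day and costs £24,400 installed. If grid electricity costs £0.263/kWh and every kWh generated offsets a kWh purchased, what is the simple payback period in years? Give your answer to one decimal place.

Daily generation = 12.9 kW × 5.26 h = 67.85 kWh
Annual generation = 67.85 × 365 = 24767 kWh
Annual savings = 24767 × £0.263 = £6,513.64
Payback = £24,400 / £6,513.64 = 3.75 years

3.7 years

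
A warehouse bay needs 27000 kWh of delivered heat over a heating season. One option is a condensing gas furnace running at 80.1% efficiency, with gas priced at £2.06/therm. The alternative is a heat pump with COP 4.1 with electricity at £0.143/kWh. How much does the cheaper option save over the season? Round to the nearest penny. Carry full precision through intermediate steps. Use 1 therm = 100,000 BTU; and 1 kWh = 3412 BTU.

Heat load = 27000 kWh × 3412 = 92,124,000 BTU
Gas: input = 92,124,000 / 0.801 = 115,011,236 BTU = 1,150 therm → 1,150 × £2.06 = £2,369.23
Heat pump: 92,124,000 BTU / 3412 = 27,000 kWh heat; / 4.1 = 6,585 kWh in → × £0.143 = £941.71
Difference = |£2,369.23 − £941.71| = £1,427.52

£1427.52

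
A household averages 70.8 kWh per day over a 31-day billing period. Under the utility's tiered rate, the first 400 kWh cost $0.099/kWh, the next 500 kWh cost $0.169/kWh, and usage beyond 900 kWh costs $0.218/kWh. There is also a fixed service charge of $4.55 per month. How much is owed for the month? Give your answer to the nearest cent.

$410.92

Usage = 70.8 kWh/day × 31 days = 2194.8 kWh
First 400 kWh × $0.099 = $39.60
Next 500 kWh × $0.169 = $84.50
Remaining 1294.8 kWh × $0.218 = $282.27
Energy charge = $406.37; + service $4.55 = $410.92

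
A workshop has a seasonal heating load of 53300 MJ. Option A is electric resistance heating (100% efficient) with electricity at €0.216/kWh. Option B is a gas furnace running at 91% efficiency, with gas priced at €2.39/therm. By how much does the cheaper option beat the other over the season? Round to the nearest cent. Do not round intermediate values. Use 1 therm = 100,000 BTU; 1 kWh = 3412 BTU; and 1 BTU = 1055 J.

€1871.42

Heat load = 53300 MJ = 53,300,000,000 J / 1055 = 50,521,327 BTU
Gas: input = 50,521,327 / 0.91 = 55,517,942 BTU = 555.2 therm → 555.2 × €2.39 = €1,326.88
Electric: 50,521,327 BTU / 3412 = 14,810 kWh → × €0.216 = €3,198.30
Difference = |€1,326.88 − €3,198.30| = €1,871.42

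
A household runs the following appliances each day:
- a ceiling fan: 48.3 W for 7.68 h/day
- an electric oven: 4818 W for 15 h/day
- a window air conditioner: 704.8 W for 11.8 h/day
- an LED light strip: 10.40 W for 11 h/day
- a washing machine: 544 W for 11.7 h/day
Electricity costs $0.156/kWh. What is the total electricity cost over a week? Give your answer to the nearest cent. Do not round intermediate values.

ceiling fan: 48.3 W × 7.68 h × 7 d = 2,597 Wh = 2.597 kWh
electric oven: 4818 W × 15 h × 7 d = 505,890 Wh = 505.9 kWh
window air conditioner: 704.8 W × 11.8 h × 7 d = 58,216 Wh = 58.22 kWh
LED light strip: 10.40 W × 11 h × 7 d = 801 Wh = 0.8008 kWh
washing machine: 544 W × 11.7 h × 7 d = 44,554 Wh = 44.55 kWh
Total energy = 2.597 + 505.9 + 58.22 + 0.8008 + 44.55 = 612.1 kWh
Cost = 612.1 kWh × $0.156 = $95.48

$95.48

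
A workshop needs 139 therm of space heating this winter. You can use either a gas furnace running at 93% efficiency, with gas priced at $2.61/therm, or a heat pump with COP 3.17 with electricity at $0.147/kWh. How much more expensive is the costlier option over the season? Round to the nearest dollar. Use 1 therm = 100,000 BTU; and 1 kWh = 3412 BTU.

Heat load = 139 therm × 100,000 = 13,900,000 BTU
Gas: input = 13,900,000 / 0.93 = 14,946,237 BTU = 149.5 therm → 149.5 × $2.61 = $390.10
Heat pump: 13,900,000 BTU / 3412 = 4,074 kWh heat; / 3.17 = 1,285 kWh in → × $0.147 = $188.91
Difference = |$390.10 − $188.91| = $201.18 ≈ $201

$201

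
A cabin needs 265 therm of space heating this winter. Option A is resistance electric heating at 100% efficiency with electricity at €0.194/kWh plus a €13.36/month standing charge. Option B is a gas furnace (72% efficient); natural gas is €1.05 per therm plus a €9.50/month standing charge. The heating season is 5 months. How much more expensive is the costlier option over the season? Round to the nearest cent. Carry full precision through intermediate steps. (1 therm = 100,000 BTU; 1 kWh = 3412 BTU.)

Heat load = 265 therm × 100,000 = 26,500,000 BTU
Gas: input = 26,500,000 / 0.72 = 36,805,556 BTU = 368.1 therm → 368.1 × €1.05 = €386.46; + 5 × €9.50 standing = €433.96
Electric: 26,500,000 BTU / 3412 = 7,767 kWh → × €0.194 = €1,506.74; + 5 × €13.36 standing = €1,573.54
Difference = |€433.96 − €1,573.54| = €1,139.58

€1139.58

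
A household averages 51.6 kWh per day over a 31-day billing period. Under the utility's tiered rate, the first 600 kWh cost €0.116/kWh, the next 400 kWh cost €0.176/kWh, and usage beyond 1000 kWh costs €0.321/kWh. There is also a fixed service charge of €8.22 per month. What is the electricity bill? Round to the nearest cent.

€340.69

Usage = 51.6 kWh/day × 31 days = 1599.6 kWh
First 600 kWh × €0.116 = €69.60
Next 400 kWh × €0.176 = €70.40
Remaining 599.6 kWh × €0.321 = €192.47
Energy charge = €332.47; + service €8.22 = €340.69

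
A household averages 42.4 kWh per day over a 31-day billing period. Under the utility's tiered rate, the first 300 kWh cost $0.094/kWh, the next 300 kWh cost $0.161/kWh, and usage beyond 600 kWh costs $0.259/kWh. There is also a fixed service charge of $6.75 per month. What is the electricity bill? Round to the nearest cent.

Usage = 42.4 kWh/day × 31 days = 1314.4 kWh
First 300 kWh × $0.094 = $28.20
Next 300 kWh × $0.161 = $48.30
Remaining 714.4 kWh × $0.259 = $185.03
Energy charge = $261.53; + service $6.75 = $268.28

$268.28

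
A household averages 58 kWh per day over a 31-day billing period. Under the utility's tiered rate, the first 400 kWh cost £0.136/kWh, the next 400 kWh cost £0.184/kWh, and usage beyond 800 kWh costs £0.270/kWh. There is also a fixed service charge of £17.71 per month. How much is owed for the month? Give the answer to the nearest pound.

Usage = 58 kWh/day × 31 days = 1798 kWh
First 400 kWh × £0.136 = £54.40
Next 400 kWh × £0.184 = £73.60
Remaining 998 kWh × £0.270 = £269.46
Energy charge = £397.46; + service £17.71 = £415.17 ≈ £415

£415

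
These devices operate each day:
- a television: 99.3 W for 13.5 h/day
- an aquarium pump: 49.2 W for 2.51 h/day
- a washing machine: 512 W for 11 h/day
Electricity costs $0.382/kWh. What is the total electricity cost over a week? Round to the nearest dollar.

$19

television: 99.3 W × 13.5 h × 7 d = 9,384 Wh = 9.384 kWh
aquarium pump: 49.2 W × 2.51 h × 7 d = 864 Wh = 0.8644 kWh
washing machine: 512 W × 11 h × 7 d = 39,424 Wh = 39.42 kWh
Total energy = 9.384 + 0.8644 + 39.42 = 49.67 kWh
Cost = 49.67 kWh × $0.382 = $18.97 ≈ $19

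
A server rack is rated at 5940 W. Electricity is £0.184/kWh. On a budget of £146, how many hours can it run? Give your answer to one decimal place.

Energy budget = £146 / £0.184 per kWh = 793.5 kWh = 793,478 Wh
Runtime = 793,478 Wh / 5940 W = 133.6 h

133.6 h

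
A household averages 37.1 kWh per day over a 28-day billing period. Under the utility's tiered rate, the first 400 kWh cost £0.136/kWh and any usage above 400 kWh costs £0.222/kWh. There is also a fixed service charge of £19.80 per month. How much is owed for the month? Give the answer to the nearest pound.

Usage = 37.1 kWh/day × 28 days = 1038.8 kWh
First 400 kWh × £0.136 = £54.40
Remaining 638.8 kWh × £0.222 = £141.81
Energy charge = £196.21; + service £19.80 = £216.01 ≈ £216

£216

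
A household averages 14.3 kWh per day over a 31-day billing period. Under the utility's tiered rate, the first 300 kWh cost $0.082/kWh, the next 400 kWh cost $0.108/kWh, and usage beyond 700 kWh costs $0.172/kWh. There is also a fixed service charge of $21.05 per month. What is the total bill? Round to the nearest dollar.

$61

Usage = 14.3 kWh/day × 31 days = 443.3 kWh
First 300 kWh × $0.082 = $24.60
Next 143.3 kWh × $0.108 = $15.48
Remaining tier: 0 kWh (not reached)
Energy charge = $40.08; + service $21.05 = $61.13 ≈ $61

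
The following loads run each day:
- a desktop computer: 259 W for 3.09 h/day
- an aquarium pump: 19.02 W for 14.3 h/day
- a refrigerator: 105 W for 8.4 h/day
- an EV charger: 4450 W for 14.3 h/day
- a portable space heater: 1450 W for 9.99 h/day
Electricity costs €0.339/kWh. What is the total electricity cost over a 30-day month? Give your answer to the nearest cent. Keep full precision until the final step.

€814.36

desktop computer: 259 W × 3.09 h × 30 d = 24,009 Wh = 24.01 kWh
aquarium pump: 19.02 W × 14.3 h × 30 d = 8,160 Wh = 8.16 kWh
refrigerator: 105 W × 8.4 h × 30 d = 26,460 Wh = 26.46 kWh
EV charger: 4450 W × 14.3 h × 30 d = 1,909,050 Wh = 1,909 kWh
portable space heater: 1450 W × 9.99 h × 30 d = 434,565 Wh = 434.6 kWh
Total energy = 24.01 + 8.16 + 26.46 + 1,909 + 434.6 = 2,402 kWh
Cost = 2,402 kWh × €0.339 = €814.36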